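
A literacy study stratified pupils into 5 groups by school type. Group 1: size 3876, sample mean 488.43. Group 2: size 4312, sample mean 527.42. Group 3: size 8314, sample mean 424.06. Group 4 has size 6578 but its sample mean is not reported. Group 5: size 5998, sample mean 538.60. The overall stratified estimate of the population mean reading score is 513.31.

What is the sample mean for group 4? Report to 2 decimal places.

608.46

N = 3876 + 4312 + 8314 + 6578 + 5998 = 29078.
Overall total = μ·N = 513.31·29078 = 14926028.18.
Subtract the known strata: 3876·488.43 + 4312·527.42 + 8314·424.06 + 5998·538.60 = 10923547.36.
Remaining total for group 4: 14926028.18 − 10923547.36 = 4002480.82.
Divide by its size: 4002480.82 / 6578 = 608.4647... → 608.46.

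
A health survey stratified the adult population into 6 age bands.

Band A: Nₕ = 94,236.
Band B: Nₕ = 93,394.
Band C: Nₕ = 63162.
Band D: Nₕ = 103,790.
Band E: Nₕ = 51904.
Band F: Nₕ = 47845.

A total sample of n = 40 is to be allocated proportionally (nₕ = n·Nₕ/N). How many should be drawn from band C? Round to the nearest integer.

6

N = 94236 + 93394 + 63162 + 103790 + 51904 + 47845 = 454331.
n_C = 40·63162/454331 = 5.561... → 6.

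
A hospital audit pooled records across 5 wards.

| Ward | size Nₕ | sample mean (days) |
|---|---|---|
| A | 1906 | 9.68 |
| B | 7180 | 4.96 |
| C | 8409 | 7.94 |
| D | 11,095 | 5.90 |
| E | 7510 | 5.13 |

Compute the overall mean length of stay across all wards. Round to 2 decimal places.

6.23

N = 36100; weights Wₕ = Nₕ/N = (0.0528, 0.1989, 0.2329, 0.3073, 0.2080).
x̄_st = Σ Wₕ·x̄ₕ = 0.0528·9.68 + 0.1989·4.96 + 0.2329·7.94 + 0.3073·5.90 + 0.2080·5.13 ≈ 6.2276...
→ 6.23.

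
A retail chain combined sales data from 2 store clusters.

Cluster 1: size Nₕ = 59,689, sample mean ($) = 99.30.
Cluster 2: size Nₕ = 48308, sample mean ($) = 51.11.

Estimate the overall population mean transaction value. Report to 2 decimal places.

N = 107997; weights Wₕ = Nₕ/N = (0.5527, 0.4473).
x̄_st = Σ Wₕ·x̄ₕ = 0.5527·99.30 + 0.4473·51.11 ≈ 77.7442...
→ 77.74.

77.74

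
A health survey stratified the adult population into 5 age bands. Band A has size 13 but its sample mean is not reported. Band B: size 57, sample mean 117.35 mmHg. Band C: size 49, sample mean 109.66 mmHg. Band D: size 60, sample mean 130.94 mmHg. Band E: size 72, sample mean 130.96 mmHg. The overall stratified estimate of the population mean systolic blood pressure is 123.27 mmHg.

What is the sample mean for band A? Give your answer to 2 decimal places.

122.54

Σ Nₕx̄ₕ = N·μ, so 13·x̄_A = 251·123.27 − (57·117.35 + 49·109.66 + 60·130.94 + 72·130.96).
= 30940.77 − 29347.81 = 1592.96.
x̄_A = 1592.96 / 13 = 122.5354... → 122.54.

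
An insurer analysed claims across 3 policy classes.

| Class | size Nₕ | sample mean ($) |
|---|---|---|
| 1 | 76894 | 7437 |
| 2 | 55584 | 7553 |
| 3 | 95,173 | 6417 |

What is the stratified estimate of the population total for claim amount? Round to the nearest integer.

1: 76894·7437 = 571860678
2: 55584·7553 = 419825952
3: 95173·6417 = 610725141
τ̂ = Σ Nₕx̄ₕ = 1602411771.

1602411771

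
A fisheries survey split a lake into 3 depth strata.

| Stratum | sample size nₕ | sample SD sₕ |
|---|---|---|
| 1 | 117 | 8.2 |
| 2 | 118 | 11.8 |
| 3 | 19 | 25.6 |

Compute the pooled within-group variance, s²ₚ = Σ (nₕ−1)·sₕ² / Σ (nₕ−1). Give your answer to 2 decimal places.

1: (117−1)·8.2² = 116·67.24 = 7799.84
2: (118−1)·11.8² = 117·139.24 = 16291.08
3: (19−1)·25.6² = 18·655.36 = 11796.48
Numerator = 35887.4; denominator = Σ(nₕ−1) = 251.
s²ₚ = 35887.4/251 = 142.9777... → 142.98.

142.98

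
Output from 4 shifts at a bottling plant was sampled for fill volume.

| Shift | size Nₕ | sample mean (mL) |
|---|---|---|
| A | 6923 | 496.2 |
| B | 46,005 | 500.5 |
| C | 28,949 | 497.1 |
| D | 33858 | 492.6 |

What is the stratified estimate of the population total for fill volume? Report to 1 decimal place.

Estimate total by summing Nₕ·x̄ₕ over strata.
6923·496.2 + 46005·500.5 + 28949·497.1 + 33858·492.6 = 3435192.6 + 23025502.5 + 14390547.9 + 16678450.8 = 57529693.8.

57529693.8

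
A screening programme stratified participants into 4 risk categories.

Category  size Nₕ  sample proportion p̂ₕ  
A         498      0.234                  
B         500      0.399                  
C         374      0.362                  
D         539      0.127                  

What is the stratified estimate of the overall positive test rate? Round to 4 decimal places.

0.2720

N = 498 + 500 + 374 + 539 = 1911.
Overall proportion = Σ (Nₕ/N)·p̂ₕ.
Σ Nₕp̂ₕ = 116.532 + 199.5 + 135.388 + 68.453 = 519.873.
519.873 / 1911 = 0.272042... → 0.2720.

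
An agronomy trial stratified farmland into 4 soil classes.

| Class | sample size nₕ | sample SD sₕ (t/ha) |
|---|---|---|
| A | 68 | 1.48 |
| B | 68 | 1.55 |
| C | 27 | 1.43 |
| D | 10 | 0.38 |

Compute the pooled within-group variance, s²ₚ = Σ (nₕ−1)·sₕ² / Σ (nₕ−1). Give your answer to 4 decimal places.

2.1431

A: (68−1)·1.48² = 67·2.1904 = 146.7568
B: (68−1)·1.55² = 67·2.4025 = 160.9675
C: (27−1)·1.43² = 26·2.0449 = 53.1674
D: (10−1)·0.38² = 9·0.1444 = 1.2996
Numerator = 362.1913; denominator = Σ(nₕ−1) = 169.
s²ₚ = 362.1913/169 = 2.143144... → 2.1431.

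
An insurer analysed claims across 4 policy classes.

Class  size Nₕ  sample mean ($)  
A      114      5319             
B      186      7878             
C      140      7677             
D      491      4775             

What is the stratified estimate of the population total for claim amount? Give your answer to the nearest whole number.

5490979

Estimate total by summing Nₕ·x̄ₕ over strata.
114·5319 + 186·7878 + 140·7677 + 491·4775 = 606366 + 1465308 + 1074780 + 2344525 = 5490979.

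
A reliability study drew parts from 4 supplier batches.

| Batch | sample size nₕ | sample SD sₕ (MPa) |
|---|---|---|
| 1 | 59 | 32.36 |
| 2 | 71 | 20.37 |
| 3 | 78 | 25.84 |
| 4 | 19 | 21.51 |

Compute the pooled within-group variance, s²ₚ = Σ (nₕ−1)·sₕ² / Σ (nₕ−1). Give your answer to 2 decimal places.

1: (59−1)·32.36² = 58·1047.1696 = 60735.8368
2: (71−1)·20.37² = 70·414.9369 = 29045.583
3: (78−1)·25.84² = 77·667.7056 = 51413.3312
4: (19−1)·21.51² = 18·462.6801 = 8328.2418
Numerator = 149522.9928; denominator = Σ(nₕ−1) = 223.
s²ₚ = 149522.9928/223 = 670.5067... → 670.51.

670.51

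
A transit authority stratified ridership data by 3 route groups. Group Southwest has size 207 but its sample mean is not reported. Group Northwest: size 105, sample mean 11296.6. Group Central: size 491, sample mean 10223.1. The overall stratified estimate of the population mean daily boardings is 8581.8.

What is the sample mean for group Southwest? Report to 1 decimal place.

3311.6

Σ Nₕx̄ₕ = N·μ, so 207·x̄_Southwest = 803·8581.8 − (105·11296.6 + 491·10223.1).
= 6891185.4 − 6205685.1 = 685500.3.
x̄_Southwest = 685500.3 / 207 = 3311.596... → 3311.6.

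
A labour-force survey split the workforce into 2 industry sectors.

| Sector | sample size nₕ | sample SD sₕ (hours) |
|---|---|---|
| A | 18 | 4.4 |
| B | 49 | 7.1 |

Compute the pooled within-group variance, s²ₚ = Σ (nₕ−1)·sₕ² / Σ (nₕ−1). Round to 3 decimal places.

42.289

A: (18−1)·4.4² = 17·19.36 = 329.12
B: (49−1)·7.1² = 48·50.41 = 2419.68
Numerator = 2748.8; denominator = Σ(nₕ−1) = 65.
s²ₚ = 2748.8/65 = 42.28923... → 42.289.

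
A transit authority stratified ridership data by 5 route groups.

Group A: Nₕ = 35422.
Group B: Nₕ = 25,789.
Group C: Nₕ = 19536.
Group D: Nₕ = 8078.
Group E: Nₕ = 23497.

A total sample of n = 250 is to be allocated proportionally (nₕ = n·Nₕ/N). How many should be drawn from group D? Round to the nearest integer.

Share of group D = 8078/112322 = 0.07192.
Allocate 250 × 0.07192 = 17.980... → 18.

18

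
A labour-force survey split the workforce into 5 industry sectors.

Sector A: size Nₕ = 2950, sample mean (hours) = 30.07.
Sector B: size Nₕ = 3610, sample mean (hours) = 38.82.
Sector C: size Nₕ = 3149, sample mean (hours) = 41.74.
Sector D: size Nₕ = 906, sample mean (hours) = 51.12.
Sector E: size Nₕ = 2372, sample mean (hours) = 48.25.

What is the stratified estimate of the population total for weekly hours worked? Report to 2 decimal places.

Population total = Σ Nₕ·x̄ₕ (each stratum's size times its mean).
2950·30.07 + 3610·38.82 + 3149·41.74 + 906·51.12 + 2372·48.25 = 88706.5 + 140140.2 + 131439.26 + 46314.72 + 114449 = 521049.68.

521049.68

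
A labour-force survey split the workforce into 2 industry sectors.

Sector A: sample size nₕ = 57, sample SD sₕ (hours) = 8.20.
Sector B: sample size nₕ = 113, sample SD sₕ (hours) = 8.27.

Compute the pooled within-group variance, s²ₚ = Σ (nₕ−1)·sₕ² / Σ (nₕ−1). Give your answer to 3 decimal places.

Degrees of freedom: 56 + 112 = 168.
Σ(nₕ−1)sₕ² = 56·67.24 + 112·68.3929 = 11425.4448.
s²ₚ = 11425.4448 / 168 = 68.0086 → 68.009.

68.009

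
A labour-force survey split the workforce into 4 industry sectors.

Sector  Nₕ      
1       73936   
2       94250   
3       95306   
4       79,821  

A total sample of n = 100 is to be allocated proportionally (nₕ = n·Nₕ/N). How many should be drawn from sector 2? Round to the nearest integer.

N = 73936 + 94250 + 95306 + 79821 = 343313.
n_2 = 100·94250/343313 = 27.453... → 27.

27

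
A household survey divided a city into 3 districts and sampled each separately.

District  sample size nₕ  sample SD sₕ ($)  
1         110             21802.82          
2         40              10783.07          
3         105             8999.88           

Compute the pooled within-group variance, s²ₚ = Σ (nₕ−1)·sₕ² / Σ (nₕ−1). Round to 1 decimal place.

Degrees of freedom: 109 + 39 + 104 = 252.
Σ(nₕ−1)sₕ² = 109·475362959.9524 + 39·116274598.6249 + 104·80997840.0144 = 64773047342.6803.
s²ₚ = 64773047342.6803 / 252 = 257035902.153... → 257035902.2.

257035902.2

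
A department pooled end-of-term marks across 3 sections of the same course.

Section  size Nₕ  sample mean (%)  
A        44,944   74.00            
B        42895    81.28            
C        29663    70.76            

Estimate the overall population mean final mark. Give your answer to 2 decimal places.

N = 44944 + 42895 + 29663 = 117502.
Weight each subgroup mean by Nₕ/N and sum.
Σ Nₕx̄ₕ = 44944·74.00 + 42895·81.28 + 29663·70.76 = 3325856 + 3486505.6 + 2098953.88 = 8911315.48.
Divide by N: 8911315.48 / 117502 = 75.8397... → 75.84.

75.84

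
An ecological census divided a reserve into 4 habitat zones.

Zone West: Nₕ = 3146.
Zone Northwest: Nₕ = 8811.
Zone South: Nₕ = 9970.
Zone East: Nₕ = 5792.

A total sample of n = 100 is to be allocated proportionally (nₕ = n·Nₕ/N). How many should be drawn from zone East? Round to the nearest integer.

N = 3146 + 8811 + 9970 + 5792 = 27719.
n_East = 100·5792/27719 = 20.895... → 21.

21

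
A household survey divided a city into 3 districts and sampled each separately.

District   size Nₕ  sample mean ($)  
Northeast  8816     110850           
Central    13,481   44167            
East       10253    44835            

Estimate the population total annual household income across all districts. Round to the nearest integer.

Northeast: 8816·110850 = 977253600
Central: 13481·44167 = 595415327
East: 10253·44835 = 459693255
τ̂ = Σ Nₕx̄ₕ = 2032362182.

2032362182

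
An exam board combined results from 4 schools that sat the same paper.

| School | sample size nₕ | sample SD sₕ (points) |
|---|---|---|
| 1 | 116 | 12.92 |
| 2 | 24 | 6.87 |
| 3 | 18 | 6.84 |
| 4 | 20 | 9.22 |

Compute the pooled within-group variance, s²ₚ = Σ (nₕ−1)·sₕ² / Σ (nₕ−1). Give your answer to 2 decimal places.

130.42

1: (116−1)·12.92² = 115·166.9264 = 19196.536
2: (24−1)·6.87² = 23·47.1969 = 1085.5287
3: (18−1)·6.84² = 17·46.7856 = 795.3552
4: (20−1)·9.22² = 19·85.0084 = 1615.1596
Numerator = 22692.5795; denominator = Σ(nₕ−1) = 174.
s²ₚ = 22692.5795/174 = 130.4171... → 130.42.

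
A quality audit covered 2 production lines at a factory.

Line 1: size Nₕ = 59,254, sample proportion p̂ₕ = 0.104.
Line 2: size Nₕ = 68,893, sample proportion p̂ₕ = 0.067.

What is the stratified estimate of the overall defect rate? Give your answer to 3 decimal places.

0.084

N = 59254 + 68893 = 128147.
Overall proportion = Σ (Nₕ/N)·p̂ₕ.
Σ Nₕp̂ₕ = 6162.416 + 4615.831 = 10778.247.
10778.247 / 128147 = 0.08411... → 0.084.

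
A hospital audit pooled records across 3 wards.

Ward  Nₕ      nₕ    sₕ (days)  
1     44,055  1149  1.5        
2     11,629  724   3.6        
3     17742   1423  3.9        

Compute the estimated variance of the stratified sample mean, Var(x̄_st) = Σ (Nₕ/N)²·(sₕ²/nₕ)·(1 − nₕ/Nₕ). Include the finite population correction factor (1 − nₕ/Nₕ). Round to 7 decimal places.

N = 73426. Term for each stratum: Wₕ²sₕ²/nₕ·(1−nₕ/Nₕ).
Var(x̄_st) = 0.0006865560 + 0.0004210510 + 0.0005740116 = 0.0016816187 → 0.0016816.

0.0016816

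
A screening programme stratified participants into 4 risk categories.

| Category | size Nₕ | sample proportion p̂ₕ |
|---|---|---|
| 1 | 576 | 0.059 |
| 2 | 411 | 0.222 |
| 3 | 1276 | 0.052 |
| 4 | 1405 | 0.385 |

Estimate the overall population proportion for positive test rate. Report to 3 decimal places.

N = 576 + 411 + 1276 + 1405 = 3668.
Overall proportion = Σ (Nₕ/N)·p̂ₕ.
Σ Nₕp̂ₕ = 33.984 + 91.242 + 66.352 + 540.925 = 732.503.
732.503 / 3668 = 0.19970... → 0.200.

0.200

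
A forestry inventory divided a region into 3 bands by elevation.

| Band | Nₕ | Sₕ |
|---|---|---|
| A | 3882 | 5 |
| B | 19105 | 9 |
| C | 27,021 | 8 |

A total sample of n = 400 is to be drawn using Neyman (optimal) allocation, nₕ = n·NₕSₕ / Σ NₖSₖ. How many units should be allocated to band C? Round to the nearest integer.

212

Σ NₕSₕ = 3882·5 + 19105·9 + 27021·8 = 407523.
Share for C: 216168/407523 = 0.53044.
n_C = 400 × 0.53044 = 212.177... → 212.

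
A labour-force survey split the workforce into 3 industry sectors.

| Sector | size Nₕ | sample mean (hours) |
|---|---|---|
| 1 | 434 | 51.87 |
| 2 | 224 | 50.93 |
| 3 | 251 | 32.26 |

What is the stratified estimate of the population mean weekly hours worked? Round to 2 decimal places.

46.22

N = 434 + 224 + 251 = 909.
Weight each subgroup mean by Nₕ/N and sum.
Σ Nₕx̄ₕ = 434·51.87 + 224·50.93 + 251·32.26 = 22511.58 + 11408.32 + 8097.26 = 42017.16.
Divide by N: 42017.16 / 909 = 46.2235... → 46.22.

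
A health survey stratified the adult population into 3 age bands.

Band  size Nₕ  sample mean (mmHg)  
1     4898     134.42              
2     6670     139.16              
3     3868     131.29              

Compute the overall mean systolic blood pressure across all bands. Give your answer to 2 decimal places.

135.68

x̄_st = (Σ Nₕx̄ₕ) / (Σ Nₕ) = (4898·134.42 + 6670·139.16 + 3868·131.29) / 15436
= 2094416.08 / 15436 = 135.6839... → 135.68.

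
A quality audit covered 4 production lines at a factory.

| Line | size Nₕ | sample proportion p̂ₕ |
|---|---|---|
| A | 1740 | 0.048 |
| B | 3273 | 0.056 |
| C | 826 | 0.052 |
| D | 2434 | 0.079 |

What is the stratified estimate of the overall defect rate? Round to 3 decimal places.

N = 1740 + 3273 + 826 + 2434 = 8273.
Overall proportion = Σ (Nₕ/N)·p̂ₕ.
Σ Nₕp̂ₕ = 83.52 + 183.288 + 42.952 + 192.286 = 502.046.
502.046 / 8273 = 0.06068... → 0.061.

0.061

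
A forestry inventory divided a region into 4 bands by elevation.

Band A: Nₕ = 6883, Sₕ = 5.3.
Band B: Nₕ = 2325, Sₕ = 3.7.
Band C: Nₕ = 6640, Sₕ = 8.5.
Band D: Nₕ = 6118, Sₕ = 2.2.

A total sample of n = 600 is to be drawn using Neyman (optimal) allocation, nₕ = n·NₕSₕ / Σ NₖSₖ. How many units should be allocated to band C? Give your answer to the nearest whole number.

A: NₕSₕ = 6883·5.3 = 36479.9
B: NₕSₕ = 2325·3.7 = 8602.5
C: NₕSₕ = 6640·8.5 = 56440
D: NₕSₕ = 6118·2.2 = 13459.6
Σ NₕSₕ = 114982.
n_C = 600·56440/114982 = 294.516... → 295.

295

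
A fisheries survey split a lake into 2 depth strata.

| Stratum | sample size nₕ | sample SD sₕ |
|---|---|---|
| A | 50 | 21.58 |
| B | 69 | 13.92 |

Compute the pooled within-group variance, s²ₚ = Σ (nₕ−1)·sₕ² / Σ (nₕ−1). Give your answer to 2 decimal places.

307.65

A: (50−1)·21.58² = 49·465.6964 = 22819.1236
B: (69−1)·13.92² = 68·193.7664 = 13176.1152
Numerator = 35995.2388; denominator = Σ(nₕ−1) = 117.
s²ₚ = 35995.2388/117 = 307.6516... → 307.65.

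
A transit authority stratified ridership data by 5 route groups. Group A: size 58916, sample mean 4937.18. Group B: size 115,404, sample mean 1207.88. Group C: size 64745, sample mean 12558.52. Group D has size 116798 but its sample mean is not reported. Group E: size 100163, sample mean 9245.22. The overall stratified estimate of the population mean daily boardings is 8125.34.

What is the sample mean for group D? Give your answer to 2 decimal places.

13150.59

Σ Nₕx̄ₕ = N·μ, so 116798·x̄_D = 456026·8125.34 − (58916·4937.18 + 115404·1207.88 + 64745·12558.52 + 100163·9245.22).
= 3705366298.84 − 2169403428.66 = 1535962870.18.
x̄_D = 1535962870.18 / 116798 = 13150.5922... → 13150.59.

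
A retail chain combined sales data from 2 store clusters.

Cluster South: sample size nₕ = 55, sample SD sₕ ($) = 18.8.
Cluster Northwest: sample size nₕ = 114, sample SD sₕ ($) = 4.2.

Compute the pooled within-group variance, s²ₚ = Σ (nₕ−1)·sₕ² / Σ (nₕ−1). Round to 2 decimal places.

126.22

South: (55−1)·18.8² = 54·353.44 = 19085.76
Northwest: (114−1)·4.2² = 113·17.64 = 1993.32
Numerator = 21079.08; denominator = Σ(nₕ−1) = 167.
s²ₚ = 21079.08/167 = 126.2220... → 126.22.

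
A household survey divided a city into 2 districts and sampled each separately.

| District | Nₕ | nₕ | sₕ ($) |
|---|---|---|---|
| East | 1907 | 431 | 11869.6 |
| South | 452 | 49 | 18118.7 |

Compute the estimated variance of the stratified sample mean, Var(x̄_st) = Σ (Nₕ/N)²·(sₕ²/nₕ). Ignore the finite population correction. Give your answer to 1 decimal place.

N = 2359. Term for each stratum: Wₕ²sₕ²/nₕ.
Var(x̄_st) = 213619.2577 + 245968.2075 = 459587.4652 → 459587.5.

459587.5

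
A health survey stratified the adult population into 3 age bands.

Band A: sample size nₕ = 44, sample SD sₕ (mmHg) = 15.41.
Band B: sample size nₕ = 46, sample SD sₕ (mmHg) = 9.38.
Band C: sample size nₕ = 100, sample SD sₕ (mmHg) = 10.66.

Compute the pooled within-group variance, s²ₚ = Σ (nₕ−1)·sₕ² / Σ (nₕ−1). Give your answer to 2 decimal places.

135.94

Degrees of freedom: 43 + 45 + 99 = 187.
Σ(nₕ−1)sₕ² = 43·237.4681 + 45·87.9844 + 99·113.6356 = 25420.3507.
s²ₚ = 25420.3507 / 187 = 135.9377... → 135.94.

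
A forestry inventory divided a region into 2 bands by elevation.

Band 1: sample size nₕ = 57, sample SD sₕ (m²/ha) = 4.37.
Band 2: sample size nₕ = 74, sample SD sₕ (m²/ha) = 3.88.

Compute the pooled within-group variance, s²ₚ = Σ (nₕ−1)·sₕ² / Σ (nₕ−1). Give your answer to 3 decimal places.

1: (57−1)·4.37² = 56·19.0969 = 1069.4264
2: (74−1)·3.88² = 73·15.0544 = 1098.9712
Numerator = 2168.3976; denominator = Σ(nₕ−1) = 129.
s²ₚ = 2168.3976/129 = 16.80928... → 16.809.

16.809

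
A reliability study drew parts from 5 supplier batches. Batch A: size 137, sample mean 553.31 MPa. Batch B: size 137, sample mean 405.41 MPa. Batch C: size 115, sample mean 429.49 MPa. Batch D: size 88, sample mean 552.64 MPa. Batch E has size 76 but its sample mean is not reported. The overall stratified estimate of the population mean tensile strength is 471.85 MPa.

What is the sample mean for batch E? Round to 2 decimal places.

415.33

Σ Nₕx̄ₕ = N·μ, so 76·x̄_E = 553·471.85 − (137·553.31 + 137·405.41 + 115·429.49 + 88·552.64).
= 260933.05 − 229368.31 = 31564.74.
x̄_E = 31564.74 / 76 = 415.3255... → 415.33.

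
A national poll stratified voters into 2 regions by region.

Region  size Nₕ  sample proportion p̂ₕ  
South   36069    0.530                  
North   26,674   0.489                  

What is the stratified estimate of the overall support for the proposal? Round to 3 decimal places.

0.513

Wₕ = Nₕ/N with N = 62743: 0.5749, 0.4251.
p̂_st = 0.5749·0.530 + 0.4251·0.489 ≈ 0.51257... → 0.513.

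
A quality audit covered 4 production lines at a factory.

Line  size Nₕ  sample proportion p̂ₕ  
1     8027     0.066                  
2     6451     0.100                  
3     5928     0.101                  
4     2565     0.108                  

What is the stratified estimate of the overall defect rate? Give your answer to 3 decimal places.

Wₕ = Nₕ/N with N = 22971: 0.3494, 0.2808, 0.2581, 0.1117.
p̂_st = 0.3494·0.066 + 0.2808·0.100 + 0.2581·0.101 + 0.1117·0.108 ≈ 0.08927... → 0.089.

0.089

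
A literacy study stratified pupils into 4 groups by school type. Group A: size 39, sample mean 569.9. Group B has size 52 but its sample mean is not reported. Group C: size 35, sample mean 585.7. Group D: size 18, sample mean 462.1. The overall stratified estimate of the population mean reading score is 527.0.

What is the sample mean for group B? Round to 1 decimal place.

477.8

N = 39 + 52 + 35 + 18 = 144.
Overall total = μ·N = 527.0·144 = 75888.
Subtract the known strata: 39·569.9 + 35·585.7 + 18·462.1 = 51043.4.
Remaining total for group B: 75888 − 51043.4 = 24844.6.
Divide by its size: 24844.6 / 52 = 477.781... → 477.8.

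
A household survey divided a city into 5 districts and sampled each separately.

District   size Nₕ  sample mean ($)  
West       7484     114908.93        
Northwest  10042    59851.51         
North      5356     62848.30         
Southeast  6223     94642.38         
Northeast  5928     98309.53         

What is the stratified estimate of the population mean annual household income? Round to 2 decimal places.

N = 7484 + 10042 + 5356 + 6223 + 5928 = 35033.
Overall mean = Σ (Nₕ/N)·x̄ₕ — weight by population share, not a simple average.
Σ Nₕx̄ₕ = 7484·114908.93 + 10042·59851.51 + 5356·62848.30 + 6223·94642.38 + 5928·98309.53 = 859978432.12 + 601028863.42 + 336615494.8 + 588959530.74 + 582778893.84 = 2969361214.92.
Divide by N: 2969361214.92 / 35033 = 84758.9762... → 84758.98.

84758.98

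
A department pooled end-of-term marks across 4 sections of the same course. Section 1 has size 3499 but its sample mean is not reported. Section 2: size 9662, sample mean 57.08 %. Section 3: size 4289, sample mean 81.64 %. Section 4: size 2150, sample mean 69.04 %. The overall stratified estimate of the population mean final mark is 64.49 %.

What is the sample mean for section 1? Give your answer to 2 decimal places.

61.13

N = 3499 + 9662 + 4289 + 2150 = 19600.
Overall total = μ·N = 64.49·19600 = 1264004.
Subtract the known strata: 9662·57.08 + 4289·81.64 + 2150·69.04 = 1050096.92.
Remaining total for section 1: 1264004 − 1050096.92 = 213907.08.
Divide by its size: 213907.08 / 3499 = 61.1338... → 61.13.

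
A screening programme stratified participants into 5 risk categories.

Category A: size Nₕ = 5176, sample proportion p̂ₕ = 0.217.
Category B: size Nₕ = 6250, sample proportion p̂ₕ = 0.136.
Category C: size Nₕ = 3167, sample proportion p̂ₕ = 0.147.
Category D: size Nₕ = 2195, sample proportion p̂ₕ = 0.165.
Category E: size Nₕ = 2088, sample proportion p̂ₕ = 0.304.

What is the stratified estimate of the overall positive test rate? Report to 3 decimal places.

Wₕ = Nₕ/N with N = 18876: 0.2742, 0.3311, 0.1678, 0.1163, 0.1106.
p̂_st = 0.2742·0.217 + 0.3311·0.136 + 0.1678·0.147 + 0.1163·0.165 + 0.1106·0.304 ≈ 0.18201... → 0.182.

0.182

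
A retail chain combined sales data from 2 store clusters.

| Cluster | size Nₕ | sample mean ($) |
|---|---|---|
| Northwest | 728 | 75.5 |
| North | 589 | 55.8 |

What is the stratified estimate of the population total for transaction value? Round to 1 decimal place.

87830.2

Northwest: 728·75.5 = 54964
North: 589·55.8 = 32866.2
τ̂ = Σ Nₕx̄ₕ = 87830.2.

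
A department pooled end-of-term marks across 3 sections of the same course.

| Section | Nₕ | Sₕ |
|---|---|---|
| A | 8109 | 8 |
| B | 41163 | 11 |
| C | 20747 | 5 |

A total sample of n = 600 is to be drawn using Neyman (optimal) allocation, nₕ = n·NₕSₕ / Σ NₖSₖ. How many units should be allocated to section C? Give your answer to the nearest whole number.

100

Σ NₕSₕ = 8109·8 + 41163·11 + 20747·5 = 621400.
Share for C: 103735/621400 = 0.16694.
n_C = 600 × 0.16694 = 100.163... → 100.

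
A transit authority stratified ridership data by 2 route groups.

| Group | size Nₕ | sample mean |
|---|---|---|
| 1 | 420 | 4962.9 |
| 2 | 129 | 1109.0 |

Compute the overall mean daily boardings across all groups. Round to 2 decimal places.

4057.34

N = 549; weights Wₕ = Nₕ/N = (0.7650, 0.2350).
x̄_st = Σ Wₕ·x̄ₕ = 0.7650·4962.9 + 0.2350·1109.0 ≈ 4057.3388...
→ 4057.34.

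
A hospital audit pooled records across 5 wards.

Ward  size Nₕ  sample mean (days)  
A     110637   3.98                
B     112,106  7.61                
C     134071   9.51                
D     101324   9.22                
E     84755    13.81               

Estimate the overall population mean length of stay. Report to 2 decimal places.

N = 542893; weights Wₕ = Nₕ/N = (0.2038, 0.2065, 0.2470, 0.1866, 0.1561).
x̄_st = Σ Wₕ·x̄ₕ = 0.2038·3.98 + 0.2065·7.61 + 0.2470·9.51 + 0.1866·9.22 + 0.1561·13.81 ≈ 8.6079...
→ 8.61.

8.61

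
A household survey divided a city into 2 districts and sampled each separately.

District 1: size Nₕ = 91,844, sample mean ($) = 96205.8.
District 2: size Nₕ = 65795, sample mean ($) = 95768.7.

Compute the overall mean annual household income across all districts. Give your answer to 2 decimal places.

N = 157639; weights Wₕ = Nₕ/N = (0.5826, 0.4174).
x̄_st = Σ Wₕ·x̄ₕ = 0.5826·96205.8 + 0.4174·95768.7 ≈ 96023.3642...
→ 96023.36.

96023.36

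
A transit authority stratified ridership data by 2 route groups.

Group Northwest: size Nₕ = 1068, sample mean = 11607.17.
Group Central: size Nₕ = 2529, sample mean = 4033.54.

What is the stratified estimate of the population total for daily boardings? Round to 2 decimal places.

22597280.22

Population total = Σ Nₕ·x̄ₕ (each stratum's size times its mean).
1068·11607.17 + 2529·4033.54 = 12396457.56 + 10200822.66 = 22597280.22.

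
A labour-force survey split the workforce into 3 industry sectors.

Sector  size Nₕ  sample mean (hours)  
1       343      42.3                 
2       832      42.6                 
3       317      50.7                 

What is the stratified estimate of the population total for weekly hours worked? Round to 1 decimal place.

66024.0

Estimate total by summing Nₕ·x̄ₕ over strata.
343·42.3 + 832·42.6 + 317·50.7 = 14508.9 + 35443.2 + 16071.9 = 66024.0.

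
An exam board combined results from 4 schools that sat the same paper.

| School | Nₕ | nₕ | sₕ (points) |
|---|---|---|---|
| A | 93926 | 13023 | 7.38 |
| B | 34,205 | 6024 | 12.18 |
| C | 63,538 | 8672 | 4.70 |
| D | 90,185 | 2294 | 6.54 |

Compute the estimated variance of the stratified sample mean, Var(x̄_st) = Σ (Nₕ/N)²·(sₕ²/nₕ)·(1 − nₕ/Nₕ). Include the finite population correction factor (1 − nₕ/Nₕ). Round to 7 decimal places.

0.0026710

N = 281854; Wₕ = Nₕ/N.
school A: (93926/281854)²·7.38²/13023·(1 − 13023/93926) = 0.0004000403
school B: (34205/281854)²·12.18²/6024·(1 − 6024/34205) = 0.0002988183
school C: (63538/281854)²·4.70²/8672·(1 − 8672/63538) = 0.0001117802
school D: (90185/281854)²·6.54²/2294·(1 − 2294/90185) = 0.0018603403
Sum = 0.0026709791 → 0.0026710.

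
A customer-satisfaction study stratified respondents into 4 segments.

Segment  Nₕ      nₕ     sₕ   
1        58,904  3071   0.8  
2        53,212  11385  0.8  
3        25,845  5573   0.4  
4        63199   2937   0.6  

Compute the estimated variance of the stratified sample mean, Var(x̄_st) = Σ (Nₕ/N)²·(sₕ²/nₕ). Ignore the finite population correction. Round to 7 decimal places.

N = 201160; Wₕ = Nₕ/N.
segment 1: (58904/201160)²·0.8²/3071 = 0.0000178693
segment 2: (53212/201160)²·0.8²/11385 = 0.0000039335
segment 3: (25845/201160)²·0.4²/5573 = 0.0000004739
segment 4: (63199/201160)²·0.6²/2937 = 0.0000120986
Sum = 0.0000343753 → 0.0000344.

0.0000344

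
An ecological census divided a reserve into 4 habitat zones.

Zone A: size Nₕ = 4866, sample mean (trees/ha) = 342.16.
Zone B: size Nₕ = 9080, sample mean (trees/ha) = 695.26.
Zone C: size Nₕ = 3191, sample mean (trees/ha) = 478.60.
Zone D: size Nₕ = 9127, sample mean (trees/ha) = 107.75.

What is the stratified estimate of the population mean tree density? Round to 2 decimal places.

399.35

N = 26264; weights Wₕ = Nₕ/N = (0.1853, 0.3457, 0.1215, 0.3475).
x̄_st = Σ Wₕ·x̄ₕ = 0.1853·342.16 + 0.3457·695.26 + 0.1215·478.60 + 0.3475·107.75 ≈ 399.3511...
→ 399.35.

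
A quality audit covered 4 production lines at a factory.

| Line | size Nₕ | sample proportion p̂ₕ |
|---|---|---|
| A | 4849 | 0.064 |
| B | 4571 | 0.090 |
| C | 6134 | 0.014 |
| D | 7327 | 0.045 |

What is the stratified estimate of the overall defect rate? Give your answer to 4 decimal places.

N = 4849 + 4571 + 6134 + 7327 = 22881.
Overall proportion = Σ (Nₕ/N)·p̂ₕ.
Σ Nₕp̂ₕ = 310.336 + 411.39 + 85.876 + 329.715 = 1137.317.
1137.317 / 22881 = 0.049706... → 0.0497.

0.0497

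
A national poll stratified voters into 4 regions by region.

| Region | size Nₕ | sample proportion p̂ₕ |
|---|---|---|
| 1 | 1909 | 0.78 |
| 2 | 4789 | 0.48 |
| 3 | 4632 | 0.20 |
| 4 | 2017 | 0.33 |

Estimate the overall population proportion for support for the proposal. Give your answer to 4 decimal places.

N = 1909 + 4789 + 4632 + 2017 = 13347.
Overall proportion = Σ (Nₕ/N)·p̂ₕ.
Σ Nₕp̂ₕ = 1489.02 + 2298.72 + 926.4 + 665.61 = 5379.75.
5379.75 / 13347 = 0.403068... → 0.4031.

0.4031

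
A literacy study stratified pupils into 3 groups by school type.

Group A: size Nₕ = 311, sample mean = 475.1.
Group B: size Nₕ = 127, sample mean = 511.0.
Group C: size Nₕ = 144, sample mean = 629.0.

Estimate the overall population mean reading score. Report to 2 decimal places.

521.01

N = 311 + 127 + 144 = 582.
The stratified mean weights each stratum mean by its population share Nₕ/N.
Σ Nₕx̄ₕ = 311·475.1 + 127·511.0 + 144·629.0 = 147756.1 + 64897 + 90576 = 303229.1.
Divide by N: 303229.1 / 582 = 521.0122... → 521.01.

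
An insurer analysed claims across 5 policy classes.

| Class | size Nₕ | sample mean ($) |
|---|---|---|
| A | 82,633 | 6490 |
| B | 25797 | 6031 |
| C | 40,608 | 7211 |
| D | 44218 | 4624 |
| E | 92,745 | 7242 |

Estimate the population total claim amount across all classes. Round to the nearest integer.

A: 82633·6490 = 536288170
B: 25797·6031 = 155581707
C: 40608·7211 = 292824288
D: 44218·4624 = 204464032
E: 92745·7242 = 671659290
τ̂ = Σ Nₕx̄ₕ = 1860817487.

1860817487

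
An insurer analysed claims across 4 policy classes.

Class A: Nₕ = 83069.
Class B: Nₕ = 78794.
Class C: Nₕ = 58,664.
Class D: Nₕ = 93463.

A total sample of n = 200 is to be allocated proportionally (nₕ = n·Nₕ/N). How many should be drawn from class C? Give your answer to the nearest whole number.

N = 83069 + 78794 + 58664 + 93463 = 313990.
n_C = 200·58664/313990 = 37.367... → 37.

37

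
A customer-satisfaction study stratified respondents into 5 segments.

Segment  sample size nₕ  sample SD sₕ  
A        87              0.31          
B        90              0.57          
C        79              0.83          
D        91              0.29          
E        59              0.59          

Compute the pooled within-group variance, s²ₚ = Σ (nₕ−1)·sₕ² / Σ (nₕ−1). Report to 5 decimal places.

0.29594

Degrees of freedom: 86 + 89 + 78 + 90 + 58 = 401.
Σ(nₕ−1)sₕ² = 86·0.0961 + 89·0.3249 + 78·0.6889 + 90·0.0841 + 58·0.3481 = 118.6737.
s²ₚ = 118.6737 / 401 = 0.2959444... → 0.29594.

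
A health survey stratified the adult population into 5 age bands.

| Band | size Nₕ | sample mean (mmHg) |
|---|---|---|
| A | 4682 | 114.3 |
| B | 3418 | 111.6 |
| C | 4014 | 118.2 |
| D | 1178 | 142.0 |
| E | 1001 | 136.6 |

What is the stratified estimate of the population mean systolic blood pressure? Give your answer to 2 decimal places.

N = 14293; weights Wₕ = Nₕ/N = (0.3276, 0.2391, 0.2808, 0.0824, 0.0700).
x̄_st = Σ Wₕ·x̄ₕ = 0.3276·114.3 + 0.2391·111.6 + 0.2808·118.2 + 0.0824·142.0 + 0.0700·136.6 ≈ 118.5943...
→ 118.59.

118.59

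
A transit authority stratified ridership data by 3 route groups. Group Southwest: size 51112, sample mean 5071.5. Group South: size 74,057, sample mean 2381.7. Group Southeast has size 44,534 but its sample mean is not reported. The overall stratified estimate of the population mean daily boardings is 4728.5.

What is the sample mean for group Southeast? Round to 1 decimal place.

8237.4

N = 51112 + 74057 + 44534 = 169703.
Overall total = μ·N = 4728.5·169703 = 802440635.5.
Subtract the known strata: 51112·5071.5 + 74057·2381.7 = 435596064.9.
Remaining total for group Southeast: 802440635.5 − 435596064.9 = 366844570.6.
Divide by its size: 366844570.6 / 44534 = 8237.404... → 8237.4.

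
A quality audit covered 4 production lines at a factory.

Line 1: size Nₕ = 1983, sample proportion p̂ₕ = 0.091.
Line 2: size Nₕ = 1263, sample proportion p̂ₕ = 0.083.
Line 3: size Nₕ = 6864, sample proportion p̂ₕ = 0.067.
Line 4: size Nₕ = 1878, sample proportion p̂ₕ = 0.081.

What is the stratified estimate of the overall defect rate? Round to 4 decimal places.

Wₕ = Nₕ/N with N = 11988: 0.1654, 0.1054, 0.5726, 0.1567.
p̂_st = 0.1654·0.091 + 0.1054·0.083 + 0.5726·0.067 + 0.1567·0.081 ≈ 0.074849... → 0.0748.

0.0748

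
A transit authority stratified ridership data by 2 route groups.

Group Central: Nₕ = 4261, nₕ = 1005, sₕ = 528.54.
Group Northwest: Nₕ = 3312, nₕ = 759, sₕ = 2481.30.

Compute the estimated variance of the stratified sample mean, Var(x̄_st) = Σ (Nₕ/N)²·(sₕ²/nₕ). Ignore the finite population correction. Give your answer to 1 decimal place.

N = 7573. Term for each stratum: Wₕ²sₕ²/nₕ.
Var(x̄_st) = 87.9988 + 1551.5348 = 1639.5336 → 1639.5.

1639.5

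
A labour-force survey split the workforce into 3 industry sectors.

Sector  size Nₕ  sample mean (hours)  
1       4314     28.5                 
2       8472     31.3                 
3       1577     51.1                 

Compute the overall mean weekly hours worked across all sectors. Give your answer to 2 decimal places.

32.63

x̄_st = (Σ Nₕx̄ₕ) / (Σ Nₕ) = (4314·28.5 + 8472·31.3 + 1577·51.1) / 14363
= 468707.3 / 14363 = 32.6330... → 32.63.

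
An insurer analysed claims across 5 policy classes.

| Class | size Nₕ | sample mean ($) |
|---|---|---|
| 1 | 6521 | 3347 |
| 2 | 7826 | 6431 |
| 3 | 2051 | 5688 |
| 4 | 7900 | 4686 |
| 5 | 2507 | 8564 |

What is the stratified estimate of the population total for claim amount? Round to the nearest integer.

1: 6521·3347 = 21825787
2: 7826·6431 = 50329006
3: 2051·5688 = 11666088
4: 7900·4686 = 37019400
5: 2507·8564 = 21469948
τ̂ = Σ Nₕx̄ₕ = 142310229.

142310229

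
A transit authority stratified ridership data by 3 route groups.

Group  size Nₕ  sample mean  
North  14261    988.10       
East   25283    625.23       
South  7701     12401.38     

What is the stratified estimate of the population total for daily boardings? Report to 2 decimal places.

North: 14261·988.10 = 14091294.1
East: 25283·625.23 = 15807690.09
South: 7701·12401.38 = 95503027.38
τ̂ = Σ Nₕx̄ₕ = 125402011.57.

125402011.57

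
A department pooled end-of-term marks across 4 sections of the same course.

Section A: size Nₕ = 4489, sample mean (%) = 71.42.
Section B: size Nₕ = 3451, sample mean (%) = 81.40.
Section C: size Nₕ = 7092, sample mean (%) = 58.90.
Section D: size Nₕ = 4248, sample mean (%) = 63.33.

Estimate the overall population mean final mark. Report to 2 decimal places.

N = 19280; weights Wₕ = Nₕ/N = (0.2328, 0.1790, 0.3678, 0.2203).
x̄_st = Σ Wₕ·x̄ₕ = 0.2328·71.42 + 0.1790·81.40 + 0.3678·58.90 + 0.2203·63.33 ≈ 66.8185...
→ 66.82.

66.82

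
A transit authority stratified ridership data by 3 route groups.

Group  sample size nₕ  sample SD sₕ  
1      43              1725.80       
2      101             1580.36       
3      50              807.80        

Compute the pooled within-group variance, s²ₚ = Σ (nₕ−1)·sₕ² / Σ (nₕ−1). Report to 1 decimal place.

2129950.1

Degrees of freedom: 42 + 100 + 49 = 191.
Σ(nₕ−1)sₕ² = 42·2978385.64 + 100·2497537.7296 + 49·652540.84 = 406820471.
s²ₚ = 406820471 / 191 = 2129950.110... → 2129950.1.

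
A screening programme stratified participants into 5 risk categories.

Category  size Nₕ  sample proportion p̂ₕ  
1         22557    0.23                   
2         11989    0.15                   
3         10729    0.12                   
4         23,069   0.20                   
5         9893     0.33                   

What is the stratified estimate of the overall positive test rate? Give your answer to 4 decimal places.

0.2065

Wₕ = Nₕ/N with N = 78237: 0.2883, 0.1532, 0.1371, 0.2949, 0.1264.
p̂_st = 0.2883·0.23 + 0.1532·0.15 + 0.1371·0.12 + 0.2949·0.20 + 0.1264·0.33 ≈ 0.206455... → 0.2065.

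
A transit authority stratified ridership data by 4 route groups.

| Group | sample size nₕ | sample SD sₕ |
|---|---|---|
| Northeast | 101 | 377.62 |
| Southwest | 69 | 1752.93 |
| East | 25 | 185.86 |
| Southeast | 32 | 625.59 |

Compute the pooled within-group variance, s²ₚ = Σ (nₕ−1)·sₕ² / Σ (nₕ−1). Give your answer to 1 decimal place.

Degrees of freedom: 100 + 68 + 24 + 31 = 223.
Σ(nₕ−1)sₕ² = 100·142596.8644 + 68·3072763.5849 + 24·34543.9396 + 31·391362.8481 = 236168913.0547.
s²ₚ = 236168913.0547 / 223 = 1059053.422... → 1059053.4.

1059053.4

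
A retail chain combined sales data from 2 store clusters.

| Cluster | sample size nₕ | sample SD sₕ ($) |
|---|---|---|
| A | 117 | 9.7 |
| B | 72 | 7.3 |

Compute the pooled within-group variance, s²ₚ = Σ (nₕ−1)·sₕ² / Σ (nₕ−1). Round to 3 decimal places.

78.599

Degrees of freedom: 116 + 71 = 187.
Σ(nₕ−1)sₕ² = 116·94.09 + 71·53.29 = 14698.03.
s²ₚ = 14698.03 / 187 = 78.59909... → 78.599.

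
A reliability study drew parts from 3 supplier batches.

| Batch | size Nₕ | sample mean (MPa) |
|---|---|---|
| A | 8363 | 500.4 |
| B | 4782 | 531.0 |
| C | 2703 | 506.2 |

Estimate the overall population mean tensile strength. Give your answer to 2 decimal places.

510.62

x̄_st = (Σ Nₕx̄ₕ) / (Σ Nₕ) = (8363·500.4 + 4782·531.0 + 2703·506.2) / 15848
= 8092345.8 / 15848 = 510.6225... → 510.62.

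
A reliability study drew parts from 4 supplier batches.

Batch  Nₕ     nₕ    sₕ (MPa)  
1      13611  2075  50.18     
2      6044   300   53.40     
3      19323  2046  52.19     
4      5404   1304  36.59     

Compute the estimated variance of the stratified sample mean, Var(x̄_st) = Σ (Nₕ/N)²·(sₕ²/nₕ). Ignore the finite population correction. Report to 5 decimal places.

N = 44382. Term for each stratum: Wₕ²sₕ²/nₕ.
Var(x̄_st) = 0.11413256 + 0.17627732 + 0.25235060 + 0.01522174 = 0.55798220 → 0.55798.

0.55798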